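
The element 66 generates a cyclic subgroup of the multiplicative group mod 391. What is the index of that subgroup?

ord(66) | φ(391) = φ(17·23) = (17−1)·(23−1) = 16·22 = 352 = 2^5 · 11.
Divisors of 352: 1, 2, 4, 8, 11, 16, 22, 32, 44, 88, 176, 352.
Test each divisor d:
66^1 ≡ 66
66^2 ≡ 55
66^4 ≡ 288
66^8 ≡ 52
66^11 ≡ 298
66^16 ≡ 358
66^22 ≡ 47
66^32 ≡ 307
66^44 ≡ 254
66^88 ≡ 1
Thus |⟨66⟩| = ord(66) = 88.
[(Z/391Z)^× : ⟨66⟩] = 352/88 = 4.

4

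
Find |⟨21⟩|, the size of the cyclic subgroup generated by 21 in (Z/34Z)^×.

4

ord(21) | φ(34) = φ(2)·φ(17) = 1·16 = 16 = 2^4.
Divisors of 16: 1, 2, 4, 8, 16.
Check 21^d mod 34 for each divisor in increasing order:
21^1 ≡ 21
21^2 ≡ 33
21^4 ≡ 1
Hence ord(21) = 4.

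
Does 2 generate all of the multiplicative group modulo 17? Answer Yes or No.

No

φ(17) = 17 − 1 = 16 = 2^4.
It suffices to check that the order of 2 is not a proper divisor of 16: compute 2^(16/q) for q ∈ {2}.
2^8 ≡ 1 (mod 17)  [q = 2: ≡ 1 ✗]
Since 2^8 ≡ 1, the order of 2 divides 8 < 16, so 2 is not a primitive root.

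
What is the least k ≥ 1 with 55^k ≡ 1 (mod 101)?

Since 55 ∈ (Z/101Z)^×, its order divides φ(101) = 101 − 1 = 100 = 2^2 · 5^2.
Divisors of 100: 1, 2, 4, 5, 10, 20, 25, 50, 100.
Compute 55^d (mod 101) for the divisors d until we hit 1:
55^1 ≡ 55 (mod 101)
55^2 ≡ 96 (mod 101)
55^4 ≡ 25 (mod 101)
55^5 ≡ 62 (mod 101)
55^10 ≡ 6 (mod 101)
55^20 ≡ 36 (mod 101)
55^25 ≡ 10 (mod 101)
55^50 ≡ 100 (mod 101)
55^100 ≡ 1 (mod 101) ✓
The smallest such exponent is 100, so the order of 55 is 100.

100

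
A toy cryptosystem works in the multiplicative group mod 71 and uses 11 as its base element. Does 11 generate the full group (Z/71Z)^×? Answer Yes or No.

Yes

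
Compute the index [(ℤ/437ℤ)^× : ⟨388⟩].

6

ord(388) | φ(437) = φ(19·23) = (19−1)·(23−1) = 18·22 = 396 = 2^2 · 3^2 · 11.
Divisors of 396: 1, 2, 3, 4, 6, 9, 11, 12, 18, 22, 33, 36, 44, 66, 99, 132, 198, 396.
Check 388^d mod 437 for each divisor in increasing order:
388^1 ≡ 388 (mod 437)
388^2 ≡ 216 (mod 437)
388^3 ≡ 341 (mod 437)
388^4 ≡ 334 (mod 437)
388^6 ≡ 39 (mod 437)
388^9 ≡ 189 (mod 437)
388^11 ≡ 183 (mod 437)
388^12 ≡ 210 (mod 437)
388^18 ≡ 324 (mod 437)
388^22 ≡ 277 (mod 437)
388^33 ≡ 436 (mod 437)
388^36 ≡ 96 (mod 437)
388^44 ≡ 254 (mod 437)
388^66 ≡ 1 (mod 437) ✓
Thus |⟨388⟩| = ord(388) = 66.
The index is φ(437) / ord(388) = 396 / 66 = 6.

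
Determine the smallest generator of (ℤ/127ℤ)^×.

φ(127) = 127 − 1 = 126 = 2 · 3^2 · 7.
g is a primitive root iff g^(126/q) ≢ 1 (mod 127) for each prime q ∈ {2, 3, 7}.
g = 2: 2^63 ≡ 1 — hits 1, so not a primitive root.
g = 3: 3^63 ≡ 126; 3^42 ≡ 107; 3^18 ≡ 4 — none is 1, so 3 is a primitive root.
The smallest primitive root modulo 127 is 3.

3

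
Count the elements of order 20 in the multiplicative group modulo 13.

φ(13) = 13 − 1 = 12 = 2^2 · 3.
(Z/13Z)^× is cyclic (|G| = 12); a cyclic group of order m has exactly φ(d) elements of each order d | m, and none otherwise.
Since 20 ∤ 12, the count is 0.

0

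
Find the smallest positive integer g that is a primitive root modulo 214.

5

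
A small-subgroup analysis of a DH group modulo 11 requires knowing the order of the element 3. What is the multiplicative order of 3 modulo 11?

The order of 3 must divide φ(11) = 11 − 1 = 10 = 2 · 5.
Divisors of 10: 1, 2, 5, 10.
Test each divisor d:
3^1 ≡ 3 (mod 11)
3^2 ≡ 9 (mod 11)
3^5 ≡ 1 (mod 11) ✓
Therefore the multiplicative order of 3 modulo 11 is 5.

5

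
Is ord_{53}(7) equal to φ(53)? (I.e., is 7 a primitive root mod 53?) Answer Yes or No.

φ(53) = 53 − 1 = 52 = 2^2 · 13.
It suffices to check that the order of 7 is not a proper divisor of 52: compute 7^(52/q) for q ∈ {2, 13}.
7^26 ≡ 1 (mod 53)  [q = 2: ≡ 1 ✗]
7^4 ≡ 16 (mod 53)  [q = 13: ≢ 1 ✓]
Since 7^26 ≡ 1, the order of 7 divides 26 < 52, so 7 is not a primitive root.

No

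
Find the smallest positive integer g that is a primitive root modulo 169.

2

φ(169) = φ(13^2) = 13·(13−1) = 156 = 2^2 · 3 · 13.
g is a primitive root iff g^(156/q) ≢ 1 (mod 169) for each prime q ∈ {2, 3, 13}.
g = 2: 2^78 ≡ 168; 2^52 ≡ 146; 2^12 ≡ 40 — none is 1, so 2 is a primitive root.
The smallest primitive root modulo 169 is 2.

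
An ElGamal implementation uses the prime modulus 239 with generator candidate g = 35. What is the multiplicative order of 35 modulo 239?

238

The order of 35 must divide φ(239) = 239 − 1 = 238 = 2 · 7 · 17.
Divisors of 238: 1, 2, 7, 14, 17, 34, 119, 238.
Test each divisor d:
35^1 ≡ 35 (mod 239)
35^2 ≡ 30 (mod 239)
35^7 ≡ 233 (mod 239)
35^14 ≡ 36 (mod 239)
35^17 ≡ 38 (mod 239)
35^34 ≡ 10 (mod 239)
35^119 ≡ 238 (mod 239)
35^238 ≡ 1 (mod 239) ✓
Hence ord(35) = 238.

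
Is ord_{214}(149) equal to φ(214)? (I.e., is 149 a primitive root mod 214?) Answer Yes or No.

φ(214) = φ(2)·φ(107) = 1·106 = 106 = 2 · 53.
An element g generates (Z/214Z)^× iff g^(106/q) ≢ 1 (mod 214) for each prime q ∈ {2, 53}.
149^53 ≡ 1 (mod 214)  [q = 2: ≡ 1 ✗]
149^2 ≡ 159 (mod 214)  [q = 53: ≢ 1 ✓]
149^53 ≡ 1 shows ord(149) | 53, strictly less than φ(214); not a primitive root.

No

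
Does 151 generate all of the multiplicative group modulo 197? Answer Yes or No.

Yes

φ(197) = 197 − 1 = 196 = 2^2 · 7^2.
151 is a primitive root mod 197 iff 151^(φ(197)/q) ≢ 1 for every prime q | φ(197), i.e. q ∈ {2, 7}.
151^98 ≡ 196 (mod 197)  [q = 2: ≢ 1 ✓]
151^28 ≡ 178 (mod 197)  [q = 7: ≢ 1 ✓]
Every test exponent gives a nontrivial residue, hence 151 generates the full group.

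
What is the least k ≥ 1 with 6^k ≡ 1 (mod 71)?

35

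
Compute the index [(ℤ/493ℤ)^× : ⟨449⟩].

4

Since 449 ∈ (Z/493Z)^×, its order divides φ(493) = φ(17·29) = (17−1)·(29−1) = 16·28 = 448 = 2^6 · 7.
Divisors of 448: 1, 2, 4, 7, 8, 14, 16, 28, 32, 56, 64, 112, 224, 448.
Check 449^d mod 493 for each divisor in increasing order:
449^1 ≡ 449 (mod 493)
449^2 ≡ 457 (mod 493)
449^4 ≡ 310 (mod 493)
449^7 ≡ 12 (mod 493)
449^8 ≡ 458 (mod 493)
449^14 ≡ 144 (mod 493)
449^16 ≡ 239 (mod 493)
449^28 ≡ 30 (mod 493)
449^32 ≡ 426 (mod 493)
449^56 ≡ 407 (mod 493)
449^64 ≡ 52 (mod 493)
449^112 ≡ 1 (mod 493) ✓
So ord_493(449) = 112, hence |⟨449⟩| = 112.
The index is φ(493) / ord(449) = 448 / 112 = 4.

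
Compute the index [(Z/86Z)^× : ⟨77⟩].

By Lagrange's theorem, ord_86(77) divides φ(86) = φ(2)·φ(43) = 1·42 = 42 = 2 · 3 · 7.
Divisors of 42: 1, 2, 3, 6, 7, 14, 21, 42.
Test each divisor d:
77^1 ≡ 77 (mod 86)
77^2 ≡ 81 (mod 86)
77^3 ≡ 45 (mod 86)
77^6 ≡ 47 (mod 86)
77^7 ≡ 7 (mod 86)
77^14 ≡ 49 (mod 86)
77^21 ≡ 85 (mod 86)
77^42 ≡ 1 (mod 86) ✓
Thus |⟨77⟩| = ord(77) = 42.
[(Z/86Z)^× : ⟨77⟩] = 42/42 = 1.

1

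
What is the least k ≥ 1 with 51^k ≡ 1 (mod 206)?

Since 51 ∈ (Z/206Z)^×, its order divides φ(206) = φ(2)·φ(103) = 1·102 = 102 = 2 · 3 · 17.
Divisors of 102: 1, 2, 3, 6, 17, 34, 51, 102.
Check 51^d mod 206 for each divisor in increasing order:
51^1 ≡ 51 (mod 206)
51^2 ≡ 129 (mod 206)
51^3 ≡ 193 (mod 206)
51^6 ≡ 169 (mod 206)
51^17 ≡ 57 (mod 206)
51^34 ≡ 159 (mod 206)
51^51 ≡ 205 (mod 206)
51^102 ≡ 1 (mod 206) ✓
Hence ord(51) = 102.

102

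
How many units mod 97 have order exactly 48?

16

φ(97) = 97 − 1 = 96 = 2^5 · 3.
Since (Z/97Z)^× is cyclic of order 96, the number of elements of order d is φ(d) when d | 96 and 0 otherwise.
48 = 2^4 · 3 divides 96, and φ(48) = 16.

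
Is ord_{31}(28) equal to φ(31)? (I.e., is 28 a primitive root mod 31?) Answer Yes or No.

No

φ(31) = 31 − 1 = 30 = 2 · 3 · 5.
An element g generates (Z/31Z)^× iff g^(30/q) ≢ 1 (mod 31) for each prime q ∈ {2, 3, 5}.
28^15 ≡ 1 (mod 31)  [q = 2: ≡ 1 ✗]
28^10 ≡ 25 (mod 31)  [q = 3: ≢ 1 ✓]
28^6 ≡ 16 (mod 31)  [q = 5: ≢ 1 ✓]
The check at q = 2 fails, so 28 generates a proper subgroup.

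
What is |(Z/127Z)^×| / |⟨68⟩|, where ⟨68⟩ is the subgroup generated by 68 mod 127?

By Lagrange's theorem, ord_127(68) divides φ(127) = 127 − 1 = 126 = 2 · 3^2 · 7.
Divisors of 126: 1, 2, 3, 6, 7, 9, 14, 18, 21, 42, 63, 126.
Test each divisor d:
68^1 ≡ 68 (mod 127)
68^2 ≡ 52 (mod 127)
68^3 ≡ 107 (mod 127)
68^6 ≡ 19 (mod 127)
68^7 ≡ 22 (mod 127)
68^9 ≡ 1 (mod 127) ✓
So ord_127(68) = 9, hence |⟨68⟩| = 9.
The index is φ(127) / ord(68) = 126 / 9 = 14.

14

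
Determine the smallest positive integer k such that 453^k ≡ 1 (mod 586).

146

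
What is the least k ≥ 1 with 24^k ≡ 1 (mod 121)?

110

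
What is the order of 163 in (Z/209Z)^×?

The order of 163 must divide φ(209) = φ(11·19) = (11−1)·(19−1) = 10·18 = 180 = 2^2 · 3^2 · 5.
Divisors of 180: 1, 2, 3, 4, 5, 6, 9, 10, 12, 15, 18, 20, 30, 36, 45, 60, 90, 180.
Evaluate successive powers at the divisors of 180:
163^1 ≡ 163 (mod 209)
163^2 ≡ 26 (mod 209)
163^3 ≡ 58 (mod 209)
163^4 ≡ 49 (mod 209)
163^5 ≡ 45 (mod 209)
163^6 ≡ 20 (mod 209)
163^9 ≡ 115 (mod 209)
163^10 ≡ 144 (mod 209)
163^12 ≡ 191 (mod 209)
163^15 ≡ 1 (mod 209) ✓
So ord_209(163) = 15.

15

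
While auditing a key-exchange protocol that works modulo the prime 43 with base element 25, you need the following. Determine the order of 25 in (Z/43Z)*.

The order of 25 must divide φ(43) = 43 − 1 = 42 = 2 · 3 · 7.
Divisors of 42: 1, 2, 3, 6, 7, 14, 21, 42.
Compute 25^d (mod 43) for the divisors d until we hit 1:
25^1 ≡ 25 (mod 43)
25^2 ≡ 23 (mod 43)
25^3 ≡ 16 (mod 43)
25^6 ≡ 41 (mod 43)
25^7 ≡ 36 (mod 43)
25^14 ≡ 6 (mod 43)
25^21 ≡ 1 (mod 43) ✓
Hence ord(25) = 21.

21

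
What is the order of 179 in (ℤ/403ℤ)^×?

30

ord(179) | φ(403) = φ(13·31) = (13−1)·(31−1) = 12·30 = 360 = 2^3 · 3^2 · 5.
Divisors of 360: 1, 2, 3, 4, 5, 6, 8, 9, 10, 12, 15, 18, 20, 24, 30, 36, 40, 45, 60, 72, 90, 120, 180, 360.
Compute 179^d (mod 403) for the divisors d until we hit 1:
179^1 ≡ 179 (mod 403)
179^2 ≡ 204 (mod 403)
179^3 ≡ 246 (mod 403)
179^4 ≡ 107 (mod 403)
179^5 ≡ 212 (mod 403)
179^6 ≡ 66 (mod 403)
179^8 ≡ 165 (mod 403)
179^9 ≡ 116 (mod 403)
179^10 ≡ 211 (mod 403)
179^12 ≡ 326 (mod 403)
179^15 ≡ 402 (mod 403)
179^18 ≡ 157 (mod 403)
179^20 ≡ 191 (mod 403)
179^24 ≡ 287 (mod 403)
179^30 ≡ 1 (mod 403) ✓
The smallest such exponent is 30, so the order of 179 is 30.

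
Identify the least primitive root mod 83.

2

φ(83) = 83 − 1 = 82 = 2 · 41.
Test candidates g = 2, 3, … against the prime factors q ∈ {2, 41} of φ(83): g is a generator iff g^(82/q) ≢ 1 for every such q.
g = 2: 2^41 ≡ 82; 2^2 ≡ 4 — none is 1, so 2 is a primitive root.
So 2 is the smallest generator of (Z/83Z)^×.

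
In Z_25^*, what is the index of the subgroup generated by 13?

1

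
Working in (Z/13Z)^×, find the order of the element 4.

6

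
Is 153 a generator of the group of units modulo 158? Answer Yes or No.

φ(158) = φ(2)·φ(79) = 1·78 = 78 = 2 · 3 · 13.
It suffices to check that the order of 153 is not a proper divisor of 78: compute 153^(78/q) for q ∈ {2, 3, 13}.
153^39 ≡ 157 (mod 158)  [q = 2: ≢ 1 ✓]
153^26 ≡ 55 (mod 158)  [q = 3: ≢ 1 ✓]
153^6 ≡ 141 (mod 158)  [q = 13: ≢ 1 ✓]
Every test exponent gives a nontrivial residue, hence 153 generates the full group.

Yes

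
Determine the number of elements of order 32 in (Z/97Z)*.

16

φ(97) = 97 − 1 = 96 = 2^5 · 3.
(Z/97Z)^× is cyclic (|G| = 96); a cyclic group of order m has exactly φ(d) elements of each order d | m, and none otherwise.
32 = 2^5 divides 96, and φ(32) = 16.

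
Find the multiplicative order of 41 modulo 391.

The order of 41 must divide φ(391) = φ(17·23) = (17−1)·(23−1) = 16·22 = 352 = 2^5 · 11.
Divisors of 352: 1, 2, 4, 8, 11, 16, 22, 32, 44, 88, 176, 352.
Evaluate successive powers at the divisors of 352:
41^1 ≡ 41
41^2 ≡ 117
41^4 ≡ 4
41^8 ≡ 16
41^11 ≡ 116
41^16 ≡ 256
41^22 ≡ 162
41^32 ≡ 239
41^44 ≡ 47
41^88 ≡ 254
41^176 ≡ 1
So ord_391(41) = 176.

176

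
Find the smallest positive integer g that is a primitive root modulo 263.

5

φ(263) = 263 − 1 = 262 = 2 · 131.
g is a primitive root iff g^(262/q) ≢ 1 (mod 263) for each prime q ∈ {2, 131}.
g = 2: 2^131 ≡ 1 — hits 1, so not a primitive root.
g = 3: 3^131 ≡ 1 — hits 1, so not a primitive root.
g = 4: 4^131 ≡ 1 — hits 1, so not a primitive root.
g = 5: 5^131 ≡ 262; 5^2 ≡ 25 — none is 1, so 5 is a primitive root.
The smallest primitive root modulo 263 is 5.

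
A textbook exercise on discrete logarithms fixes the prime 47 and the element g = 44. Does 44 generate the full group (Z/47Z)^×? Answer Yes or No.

Yes

φ(47) = 47 − 1 = 46 = 2 · 23.
44 is a primitive root mod 47 iff 44^(φ(47)/q) ≢ 1 for every prime q | φ(47), i.e. q ∈ {2, 23}.
44^23 ≡ 46 (mod 47)  [q = 2: ≢ 1 ✓]
44^2 ≡ 9 (mod 47)  [q = 23: ≢ 1 ✓]
None equal 1, so ord_47(44) = 46: 44 is a primitive root.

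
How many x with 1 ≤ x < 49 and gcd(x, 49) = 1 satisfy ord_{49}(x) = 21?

12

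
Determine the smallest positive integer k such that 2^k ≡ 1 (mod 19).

By Lagrange's theorem, ord_19(2) divides φ(19) = 19 − 1 = 18 = 2 · 3^2.
Divisors of 18: 1, 2, 3, 6, 9, 18.
Test each divisor d:
2^1 ≡ 2 (mod 19)
2^2 ≡ 4 (mod 19)
2^3 ≡ 8 (mod 19)
2^6 ≡ 7 (mod 19)
2^9 ≡ 18 (mod 19)
2^18 ≡ 1 (mod 19) ✓
Hence ord(2) = 18.

18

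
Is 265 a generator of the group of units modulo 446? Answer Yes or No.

Yes

φ(446) = φ(2)·φ(223) = 1·222 = 222 = 2 · 3 · 37.
It suffices to check that the order of 265 is not a proper divisor of 222: compute 265^(222/q) for q ∈ {2, 3, 37}.
265^111 ≡ 445 (mod 446)  [q = 2: ≢ 1 ✓]
265^74 ≡ 183 (mod 446)  [q = 3: ≢ 1 ✓]
265^6 ≡ 251 (mod 446)  [q = 37: ≢ 1 ✓]
None equal 1, so ord_446(265) = 222: 265 is a primitive root.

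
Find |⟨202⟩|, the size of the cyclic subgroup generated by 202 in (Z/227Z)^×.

Since 202 ∈ (Z/227Z)^×, its order divides φ(227) = 227 − 1 = 226 = 2 · 113.
Divisors of 226: 1, 2, 113, 226.
Test each divisor d:
202^1 ≡ 202 (mod 227)
202^2 ≡ 171 (mod 227)
202^113 ≡ 226 (mod 227)
202^226 ≡ 1 (mod 227) ✓
Therefore the multiplicative order of 202 modulo 227 is 226.

226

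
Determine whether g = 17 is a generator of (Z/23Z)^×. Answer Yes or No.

Yes

φ(23) = 23 − 1 = 22 = 2 · 11.
It suffices to check that the order of 17 is not a proper divisor of 22: compute 17^(22/q) for q ∈ {2, 11}.
17^11 ≡ 22 (mod 23)  [q = 2: ≢ 1 ✓]
17^2 ≡ 13 (mod 23)  [q = 11: ≢ 1 ✓]
Every test exponent gives a nontrivial residue, hence 17 generates the full group.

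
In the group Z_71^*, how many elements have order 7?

φ(71) = 71 − 1 = 70 = 2 · 5 · 7.
Since (Z/71Z)^× is cyclic of order 70, the number of elements of order d is φ(d) when d | 70 and 0 otherwise.
7 | 70, and φ(7) = 7 − 1 = 6.

6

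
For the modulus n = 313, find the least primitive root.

10

φ(313) = 313 − 1 = 312 = 2^3 · 3 · 13.
Test candidates g = 2, 3, … against the prime factors q ∈ {2, 3, 13} of φ(313): g is a generator iff g^(312/q) ≢ 1 for every such q.
g = 2: 2^156 ≡ 1 — hits 1, so not a primitive root.
g = 3: 3^156 ≡ 1 — hits 1, so not a primitive root.
g = 4: 4^156 ≡ 1 — hits 1, so not a primitive root.
g = 5: 5^156 ≡ 312; 5^104 ≡ 1 — hits 1, so not a primitive root.
g = 6: 6^156 ≡ 1 — hits 1, so not a primitive root.
g = 7: 7^156 ≡ 312; 7^104 ≡ 1 — hits 1, so not a primitive root.
g = 8: 8^156 ≡ 1 — hits 1, so not a primitive root.
g = 9: 9^156 ≡ 1 — hits 1, so not a primitive root.
g = 10: 10^156 ≡ 312; 10^104 ≡ 214; 10^24 ≡ 103 — none is 1, so 10 is a primitive root.
So 10 is the smallest generator of (Z/313Z)^×.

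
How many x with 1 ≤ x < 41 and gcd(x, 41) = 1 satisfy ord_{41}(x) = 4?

2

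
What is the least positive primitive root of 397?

φ(397) = 397 − 1 = 396 = 2^2 · 3^2 · 11.
Test candidates g = 2, 3, … against the prime factors q ∈ {2, 3, 11} of φ(397): g is a generator iff g^(396/q) ≢ 1 for every such q.
g = 2: 2^198 ≡ 396; 2^132 ≡ 1 — hits 1, so not a primitive root.
g = 3: 3^198 ≡ 1 — hits 1, so not a primitive root.
g = 4: 4^198 ≡ 1 — hits 1, so not a primitive root.
g = 5: 5^198 ≡ 396; 5^132 ≡ 362; 5^36 ≡ 290 — none is 1, so 5 is a primitive root.
Hence the least primitive root of 397 is 5.

5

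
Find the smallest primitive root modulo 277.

5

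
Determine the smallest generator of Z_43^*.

3

φ(43) = 43 − 1 = 42 = 2 · 3 · 7.
Test candidates g = 2, 3, … against the prime factors q ∈ {2, 3, 7} of φ(43): g is a generator iff g^(42/q) ≢ 1 for every such q.
g = 2: 2^21 ≡ 42; 2^14 ≡ 1 — hits 1, so not a primitive root.
g = 3: 3^21 ≡ 42; 3^14 ≡ 36; 3^6 ≡ 41 — none is 1, so 3 is a primitive root.
Hence the least primitive root of 43 is 3.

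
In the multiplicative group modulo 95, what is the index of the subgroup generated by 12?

6

By Lagrange's theorem, ord_95(12) divides φ(95) = φ(5·19) = (5−1)·(19−1) = 4·18 = 72 = 2^3 · 3^2.
Divisors of 72: 1, 2, 3, 4, 6, 8, 9, 12, 18, 24, 36, 72.
Evaluate successive powers at the divisors of 72:
12^1 ≡ 12 (mod 95)
12^2 ≡ 49 (mod 95)
12^3 ≡ 18 (mod 95)
12^4 ≡ 26 (mod 95)
12^6 ≡ 39 (mod 95)
12^8 ≡ 11 (mod 95)
12^9 ≡ 37 (mod 95)
12^12 ≡ 1 (mod 95) ✓
So ord_95(12) = 12, hence |⟨12⟩| = 12.
[(Z/95Z)^× : ⟨12⟩] = 72/12 = 6.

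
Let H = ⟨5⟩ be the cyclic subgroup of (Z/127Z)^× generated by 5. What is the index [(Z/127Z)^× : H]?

The order of 5 must divide φ(127) = 127 − 1 = 126 = 2 · 3^2 · 7.
Divisors of 126: 1, 2, 3, 6, 7, 9, 14, 18, 21, 42, 63, 126.
Evaluate successive powers at the divisors of 126:
5^1 ≡ 5
5^2 ≡ 25
5^3 ≡ 125
5^6 ≡ 4
5^7 ≡ 20
5^9 ≡ 119
5^14 ≡ 19
5^18 ≡ 64
5^21 ≡ 126
5^42 ≡ 1
Thus |⟨5⟩| = ord(5) = 42.
The index is φ(127) / ord(5) = 126 / 42 = 3.

3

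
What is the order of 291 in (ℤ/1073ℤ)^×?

36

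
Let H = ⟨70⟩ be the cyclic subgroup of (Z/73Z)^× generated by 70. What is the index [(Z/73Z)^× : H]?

6

ord(70) | φ(73) = 73 − 1 = 72 = 2^3 · 3^2.
Divisors of 72: 1, 2, 3, 4, 6, 8, 9, 12, 18, 24, 36, 72.
Compute 70^d (mod 73) for the divisors d until we hit 1:
70^1 ≡ 70 (mod 73)
70^2 ≡ 9 (mod 73)
70^3 ≡ 46 (mod 73)
70^4 ≡ 8 (mod 73)
70^6 ≡ 72 (mod 73)
70^8 ≡ 64 (mod 73)
70^9 ≡ 27 (mod 73)
70^12 ≡ 1 (mod 73) ✓
Thus |⟨70⟩| = ord(70) = 12.
[(Z/73Z)^× : ⟨70⟩] = 72/12 = 6.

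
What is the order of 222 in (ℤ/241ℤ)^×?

Since 222 ∈ (Z/241Z)^×, its order divides φ(241) = 241 − 1 = 240 = 2^4 · 3 · 5.
Divisors of 240: 1, 2, 3, 4, 5, 6, 8, 10, 12, 15, 16, 20, 24, 30, 40, 48, 60, 80, 120, 240.
Test each divisor d:
222^1 ≡ 222 (mod 241)
222^2 ≡ 120 (mod 241)
222^3 ≡ 130 (mod 241)
222^4 ≡ 181 (mod 241)
222^5 ≡ 176 (mod 241)
222^6 ≡ 30 (mod 241)
222^8 ≡ 226 (mod 241)
222^10 ≡ 128 (mod 241)
222^12 ≡ 177 (mod 241)
222^15 ≡ 115 (mod 241)
222^16 ≡ 225 (mod 241)
222^20 ≡ 237 (mod 241)
222^24 ≡ 240 (mod 241)
222^30 ≡ 211 (mod 241)
222^40 ≡ 16 (mod 241)
222^48 ≡ 1 (mod 241) ✓
Hence ord(222) = 48.

48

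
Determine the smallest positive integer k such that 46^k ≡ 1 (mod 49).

21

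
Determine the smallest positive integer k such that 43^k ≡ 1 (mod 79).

78

By Lagrange's theorem, ord_79(43) divides φ(79) = 79 − 1 = 78 = 2 · 3 · 13.
Divisors of 78: 1, 2, 3, 6, 13, 26, 39, 78.
Test each divisor d:
43^1 ≡ 43
43^2 ≡ 32
43^3 ≡ 33
43^6 ≡ 62
43^13 ≡ 24
43^26 ≡ 23
43^39 ≡ 78
43^78 ≡ 1
So ord_79(43) = 78.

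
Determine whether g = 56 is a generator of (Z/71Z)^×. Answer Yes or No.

Yes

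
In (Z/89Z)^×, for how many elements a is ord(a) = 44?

φ(89) = 89 − 1 = 88 = 2^3 · 11.
(Z/89Z)^× is cyclic (|G| = 88); a cyclic group of order m has exactly φ(d) elements of each order d | m, and none otherwise.
44 = 2^2 · 11 divides 88, and φ(44) = 20.

20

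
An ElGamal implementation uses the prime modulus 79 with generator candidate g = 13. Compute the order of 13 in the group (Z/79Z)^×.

39

The order of 13 must divide φ(79) = 79 − 1 = 78 = 2 · 3 · 13.
Divisors of 78: 1, 2, 3, 6, 13, 26, 39, 78.
Check 13^d mod 79 for each divisor in increasing order:
13^1 ≡ 13 (mod 79)
13^2 ≡ 11 (mod 79)
13^3 ≡ 64 (mod 79)
13^6 ≡ 67 (mod 79)
13^13 ≡ 55 (mod 79)
13^26 ≡ 23 (mod 79)
13^39 ≡ 1 (mod 79) ✓
The smallest such exponent is 39, so the order of 13 is 39.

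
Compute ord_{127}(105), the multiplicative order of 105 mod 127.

18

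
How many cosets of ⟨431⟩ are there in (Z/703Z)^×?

The order of 431 must divide φ(703) = φ(19·37) = (19−1)·(37−1) = 18·36 = 648 = 2^3 · 3^4.
Divisors of 648: 1, 2, 3, 4, 6, 8, 9, 12, 18, 24, 27, 36, 54, 72, 81, 108, 162, 216, 324, 648.
Check 431^d mod 703 for each divisor in increasing order:
431^1 ≡ 431
431^2 ≡ 169
431^3 ≡ 430
431^4 ≡ 441
431^6 ≡ 11
431^8 ≡ 453
431^9 ≡ 512
431^12 ≡ 121
431^18 ≡ 628
431^24 ≡ 581
431^27 ≡ 265
431^36 ≡ 1
So ord_703(431) = 36, hence |⟨431⟩| = 36.
The index is φ(703) / ord(431) = 648 / 36 = 18.

18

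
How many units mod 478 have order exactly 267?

φ(478) = φ(2)·φ(239) = 1·238 = 238 = 2 · 7 · 17.
Since (Z/478Z)^× is cyclic of order 238, the number of elements of order d is φ(d) when d | 238 and 0 otherwise.
Here 238 is not a multiple of 267, so there are no elements of order 267.

0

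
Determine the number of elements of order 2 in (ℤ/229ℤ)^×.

1

φ(229) = 229 − 1 = 228 = 2^2 · 3 · 19.
(Z/229Z)^× is cyclic (|G| = 228); a cyclic group of order m has exactly φ(d) elements of each order d | m, and none otherwise.
2 | 228, and φ(2) = 2 − 1 = 1.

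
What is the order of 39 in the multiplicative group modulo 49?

21

By Lagrange's theorem, ord_49(39) divides φ(49) = φ(7^2) = 7·(7−1) = 42 = 2 · 3 · 7.
Divisors of 42: 1, 2, 3, 6, 7, 14, 21, 42.
Compute 39^d (mod 49) for the divisors d until we hit 1:
39^1 ≡ 39 (mod 49)
39^2 ≡ 2 (mod 49)
39^3 ≡ 29 (mod 49)
39^6 ≡ 8 (mod 49)
39^7 ≡ 18 (mod 49)
39^14 ≡ 30 (mod 49)
39^21 ≡ 1 (mod 49) ✓
Hence ord(39) = 21.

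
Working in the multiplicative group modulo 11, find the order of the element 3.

The order of 3 must divide φ(11) = 11 − 1 = 10 = 2 · 5.
Divisors of 10: 1, 2, 5, 10.
Check 3^d mod 11 for each divisor in increasing order:
3^1 ≡ 3
3^2 ≡ 9
3^5 ≡ 1
The smallest such exponent is 5, so the order of 3 is 5.

5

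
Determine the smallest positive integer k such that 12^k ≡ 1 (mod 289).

ord(12) | φ(289) = φ(17^2) = 17·(17−1) = 272 = 2^4 · 17.
Divisors of 272: 1, 2, 4, 8, 16, 17, 34, 68, 136, 272.
Check 12^d mod 289 for each divisor in increasing order:
12^1 ≡ 12 (mod 289)
12^2 ≡ 144 (mod 289)
12^4 ≡ 217 (mod 289)
12^8 ≡ 271 (mod 289)
12^16 ≡ 35 (mod 289)
12^17 ≡ 131 (mod 289)
12^34 ≡ 110 (mod 289)
12^68 ≡ 251 (mod 289)
12^136 ≡ 288 (mod 289)
12^272 ≡ 1 (mod 289) ✓
Hence ord(12) = 272.

272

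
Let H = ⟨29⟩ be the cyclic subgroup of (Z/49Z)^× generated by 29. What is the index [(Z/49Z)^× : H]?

6

By Lagrange's theorem, ord_49(29) divides φ(49) = φ(7^2) = 7·(7−1) = 42 = 2 · 3 · 7.
Divisors of 42: 1, 2, 3, 6, 7, 14, 21, 42.
Evaluate successive powers at the divisors of 42:
29^1 ≡ 29 (mod 49)
29^2 ≡ 8 (mod 49)
29^3 ≡ 36 (mod 49)
29^6 ≡ 22 (mod 49)
29^7 ≡ 1 (mod 49) ✓
The order of 29 is 7, so the subgroup it generates has 7 elements.
The index is φ(49) / ord(29) = 42 / 7 = 6.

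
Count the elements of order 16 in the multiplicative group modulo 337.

φ(337) = 337 − 1 = 336 = 2^4 · 3 · 7.
(Z/337Z)^× is cyclic (|G| = 336); a cyclic group of order m has exactly φ(d) elements of each order d | m, and none otherwise.
16 = 2^4 divides 336, and φ(16) = 8.

8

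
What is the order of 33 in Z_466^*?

116

Since 33 ∈ (Z/466Z)^×, its order divides φ(466) = φ(2)·φ(233) = 1·232 = 232 = 2^3 · 29.
Divisors of 232: 1, 2, 4, 8, 29, 58, 116, 232.
Compute 33^d (mod 466) for the divisors d until we hit 1:
33^1 ≡ 33 (mod 466)
33^2 ≡ 157 (mod 466)
33^4 ≡ 417 (mod 466)
33^8 ≡ 71 (mod 466)
33^29 ≡ 89 (mod 466)
33^58 ≡ 465 (mod 466)
33^116 ≡ 1 (mod 466) ✓
The smallest such exponent is 116, so the order of 33 is 116.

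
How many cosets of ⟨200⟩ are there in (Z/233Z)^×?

2

ord(200) | φ(233) = 233 − 1 = 232 = 2^3 · 29.
Divisors of 232: 1, 2, 4, 8, 29, 58, 116, 232.
Check 200^d mod 233 for each divisor in increasing order:
200^1 ≡ 200 (mod 233)
200^2 ≡ 157 (mod 233)
200^4 ≡ 184 (mod 233)
200^8 ≡ 71 (mod 233)
200^29 ≡ 144 (mod 233)
200^58 ≡ 232 (mod 233)
200^116 ≡ 1 (mod 233) ✓
Thus |⟨200⟩| = ord(200) = 116.
The index is φ(233) / ord(200) = 232 / 116 = 2.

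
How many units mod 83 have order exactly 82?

40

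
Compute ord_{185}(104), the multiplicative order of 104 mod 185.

18

Since 104 ∈ (Z/185Z)^×, its order divides φ(185) = φ(5·37) = (5−1)·(37−1) = 4·36 = 144 = 2^4 · 3^2.
Divisors of 144: 1, 2, 3, 4, 6, 8, 9, 12, 16, 18, 24, 36, 48, 72, 144.
Evaluate successive powers at the divisors of 144:
104^1 ≡ 104
104^2 ≡ 86
104^3 ≡ 64
104^4 ≡ 181
104^6 ≡ 26
104^8 ≡ 16
104^9 ≡ 184
104^12 ≡ 121
104^16 ≡ 71
104^18 ≡ 1
So ord_185(104) = 18.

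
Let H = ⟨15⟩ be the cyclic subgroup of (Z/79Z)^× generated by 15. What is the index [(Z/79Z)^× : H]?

3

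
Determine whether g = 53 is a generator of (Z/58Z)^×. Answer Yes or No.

φ(58) = φ(2)·φ(29) = 1·28 = 28 = 2^2 · 7.
It suffices to check that the order of 53 is not a proper divisor of 28: compute 53^(28/q) for q ∈ {2, 7}.
53^14 ≡ 1 (mod 58)  [q = 2: ≡ 1 ✗]
53^4 ≡ 45 (mod 58)  [q = 7: ≢ 1 ✓]
The check at q = 2 fails, so 53 generates a proper subgroup.

No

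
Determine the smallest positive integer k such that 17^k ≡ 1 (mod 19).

9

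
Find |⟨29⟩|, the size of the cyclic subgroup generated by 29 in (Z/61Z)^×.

12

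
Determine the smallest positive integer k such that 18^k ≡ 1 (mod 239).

By Lagrange's theorem, ord_239(18) divides φ(239) = 239 − 1 = 238 = 2 · 7 · 17.
Divisors of 238: 1, 2, 7, 14, 17, 34, 119, 238.
Compute 18^d (mod 239) for the divisors d until we hit 1:
18^1 ≡ 18 (mod 239)
18^2 ≡ 85 (mod 239)
18^7 ≡ 22 (mod 239)
18^14 ≡ 6 (mod 239)
18^17 ≡ 98 (mod 239)
18^34 ≡ 44 (mod 239)
18^119 ≡ 1 (mod 239) ✓
The smallest such exponent is 119, so the order of 18 is 119.

119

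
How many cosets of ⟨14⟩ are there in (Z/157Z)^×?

12

By Lagrange's theorem, ord_157(14) divides φ(157) = 157 − 1 = 156 = 2^2 · 3 · 13.
Divisors of 156: 1, 2, 3, 4, 6, 12, 13, 26, 39, 52, 78, 156.
Evaluate successive powers at the divisors of 156:
14^1 ≡ 14 (mod 157)
14^2 ≡ 39 (mod 157)
14^3 ≡ 75 (mod 157)
14^4 ≡ 108 (mod 157)
14^6 ≡ 130 (mod 157)
14^12 ≡ 101 (mod 157)
14^13 ≡ 1 (mod 157) ✓
The order of 14 is 13, so the subgroup it generates has 13 elements.
[(Z/157Z)^× : ⟨14⟩] = 156/13 = 12.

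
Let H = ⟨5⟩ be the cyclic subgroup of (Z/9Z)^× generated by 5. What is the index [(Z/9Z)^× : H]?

1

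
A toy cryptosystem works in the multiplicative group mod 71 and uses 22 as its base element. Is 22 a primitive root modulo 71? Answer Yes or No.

Yes

φ(71) = 71 − 1 = 70 = 2 · 5 · 7.
Test 22^(70/q) mod 71 for each prime factor q of 70:
22^35 ≡ 70 (mod 71)  [q = 2: ≢ 1 ✓]
22^14 ≡ 5 (mod 71)  [q = 5: ≢ 1 ✓]
22^10 ≡ 37 (mod 71)  [q = 7: ≢ 1 ✓]
Every test exponent gives a nontrivial residue, hence 22 generates the full group.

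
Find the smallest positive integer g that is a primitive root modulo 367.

6

φ(367) = 367 − 1 = 366 = 2 · 3 · 61.
Test candidates g = 2, 3, … against the prime factors q ∈ {2, 3, 61} of φ(367): g is a generator iff g^(366/q) ≢ 1 for every such q.
g = 2: 2^183 ≡ 1 — hits 1, so not a primitive root.
g = 3: 3^183 ≡ 366; 3^122 ≡ 1 — hits 1, so not a primitive root.
g = 4: 4^183 ≡ 1 — hits 1, so not a primitive root.
g = 5: 5^183 ≡ 366; 5^122 ≡ 1 — hits 1, so not a primitive root.
g = 6: 6^183 ≡ 366; 6^122 ≡ 283; 6^6 ≡ 47 — none is 1, so 6 is a primitive root.
Hence the least primitive root of 367 is 6.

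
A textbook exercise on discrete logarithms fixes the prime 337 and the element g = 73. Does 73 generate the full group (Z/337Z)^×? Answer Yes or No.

Yes

φ(337) = 337 − 1 = 336 = 2^4 · 3 · 7.
It suffices to check that the order of 73 is not a proper divisor of 336: compute 73^(336/q) for q ∈ {2, 3, 7}.
73^168 ≡ 336 (mod 337)  [q = 2: ≢ 1 ✓]
73^112 ≡ 208 (mod 337)  [q = 3: ≢ 1 ✓]
73^48 ≡ 79 (mod 337)  [q = 7: ≢ 1 ✓]
None equal 1, so ord_337(73) = 336: 73 is a primitive root.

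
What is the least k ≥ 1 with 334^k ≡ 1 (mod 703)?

3

ord(334) | φ(703) = φ(19·37) = (19−1)·(37−1) = 18·36 = 648 = 2^3 · 3^4.
Divisors of 648: 1, 2, 3, 4, 6, 8, 9, 12, 18, 24, 27, 36, 54, 72, 81, 108, 162, 216, 324, 648.
Test each divisor d:
334^1 ≡ 334
334^2 ≡ 482
334^3 ≡ 1
Therefore the multiplicative order of 334 modulo 703 is 3.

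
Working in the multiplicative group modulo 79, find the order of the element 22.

By Lagrange's theorem, ord_79(22) divides φ(79) = 79 − 1 = 78 = 2 · 3 · 13.
Divisors of 78: 1, 2, 3, 6, 13, 26, 39, 78.
Test each divisor d:
22^1 ≡ 22 (mod 79)
22^2 ≡ 10 (mod 79)
22^3 ≡ 62 (mod 79)
22^6 ≡ 52 (mod 79)
22^13 ≡ 1 (mod 79) ✓
Therefore the multiplicative order of 22 modulo 79 is 13.

13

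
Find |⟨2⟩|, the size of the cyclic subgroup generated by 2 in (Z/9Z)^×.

The order of 2 must divide φ(9) = φ(3^2) = 3·(3−1) = 6 = 2 · 3.
Divisors of 6: 1, 2, 3, 6.
Check 2^d mod 9 for each divisor in increasing order:
2^1 ≡ 2 (mod 9)
2^2 ≡ 4 (mod 9)
2^3 ≡ 8 (mod 9)
2^6 ≡ 1 (mod 9) ✓
Hence ord(2) = 6.

6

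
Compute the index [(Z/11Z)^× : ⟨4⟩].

2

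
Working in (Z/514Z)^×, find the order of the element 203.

By Lagrange's theorem, ord_514(203) divides φ(514) = φ(2)·φ(257) = 1·256 = 256 = 2^8.
Divisors of 256: 1, 2, 4, 8, 16, 32, 64, 128, 256.
Check 203^d mod 514 for each divisor in increasing order:
203^1 ≡ 203
203^2 ≡ 89
203^4 ≡ 211
203^8 ≡ 317
203^16 ≡ 259
203^32 ≡ 261
203^64 ≡ 273
203^128 ≡ 513
203^256 ≡ 1
So ord_514(203) = 256.

256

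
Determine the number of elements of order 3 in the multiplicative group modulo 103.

φ(103) = 103 − 1 = 102 = 2 · 3 · 17.
(Z/103Z)^× is cyclic (|G| = 102); a cyclic group of order m has exactly φ(d) elements of each order d | m, and none otherwise.
3 | 102, and φ(3) = 3 − 1 = 2.

2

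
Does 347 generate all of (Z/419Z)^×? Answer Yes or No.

No

φ(419) = 419 − 1 = 418 = 2 · 11 · 19.
Test 347^(418/q) mod 419 for each prime factor q of 418:
347^209 ≡ 1 (mod 419)  [q = 2: ≡ 1 ✗]
347^38 ≡ 169 (mod 419)  [q = 11: ≢ 1 ✓]
347^22 ≡ 215 (mod 419)  [q = 19: ≢ 1 ✓]
Since 347^209 ≡ 1, the order of 347 divides 209 < 418, so 347 is not a primitive root.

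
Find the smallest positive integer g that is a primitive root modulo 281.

φ(281) = 281 − 1 = 280 = 2^3 · 5 · 7.
g is a primitive root iff g^(280/q) ≢ 1 (mod 281) for each prime q ∈ {2, 5, 7}.
g = 2: 2^140 ≡ 1 — hits 1, so not a primitive root.
g = 3: 3^140 ≡ 280; 3^56 ≡ 86; 3^40 ≡ 249 — none is 1, so 3 is a primitive root.
Hence the least primitive root of 281 is 3.

3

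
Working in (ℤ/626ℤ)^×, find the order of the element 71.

52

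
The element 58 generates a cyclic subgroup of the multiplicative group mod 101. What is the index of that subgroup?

4

The order of 58 must divide φ(101) = 101 − 1 = 100 = 2^2 · 5^2.
Divisors of 100: 1, 2, 4, 5, 10, 20, 25, 50, 100.
Compute 58^d (mod 101) for the divisors d until we hit 1:
58^1 ≡ 58 (mod 101)
58^2 ≡ 31 (mod 101)
58^4 ≡ 52 (mod 101)
58^5 ≡ 87 (mod 101)
58^10 ≡ 95 (mod 101)
58^20 ≡ 36 (mod 101)
58^25 ≡ 1 (mod 101) ✓
So ord_101(58) = 25, hence |⟨58⟩| = 25.
The index is φ(101) / ord(58) = 100 / 25 = 4.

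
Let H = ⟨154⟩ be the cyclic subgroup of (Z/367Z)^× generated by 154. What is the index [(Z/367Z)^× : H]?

Since 154 ∈ (Z/367Z)^×, its order divides φ(367) = 367 − 1 = 366 = 2 · 3 · 61.
Divisors of 366: 1, 2, 3, 6, 61, 122, 183, 366.
Evaluate successive powers at the divisors of 366:
154^1 ≡ 154 (mod 367)
154^2 ≡ 228 (mod 367)
154^3 ≡ 247 (mod 367)
154^6 ≡ 87 (mod 367)
154^61 ≡ 84 (mod 367)
154^122 ≡ 83 (mod 367)
154^183 ≡ 366 (mod 367)
154^366 ≡ 1 (mod 367) ✓
So ord_367(154) = 366, hence |⟨154⟩| = 366.
[(Z/367Z)^× : ⟨154⟩] = 366/366 = 1.

1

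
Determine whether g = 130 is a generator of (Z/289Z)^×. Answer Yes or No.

φ(289) = φ(17^2) = 17·(17−1) = 272 = 2^4 · 17.
130 is a primitive root mod 289 iff 130^(φ(289)/q) ≢ 1 for every prime q | φ(289), i.e. q ∈ {2, 17}.
130^136 ≡ 288 (mod 289)  [q = 2: ≢ 1 ✓]
130^16 ≡ 222 (mod 289)  [q = 17: ≢ 1 ✓]
Every test exponent gives a nontrivial residue, hence 130 generates the full group.

Yes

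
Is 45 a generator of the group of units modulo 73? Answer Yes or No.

φ(73) = 73 − 1 = 72 = 2^3 · 3^2.
45 is a primitive root mod 73 iff 45^(φ(73)/q) ≢ 1 for every prime q | φ(73), i.e. q ∈ {2, 3}.
45^36 ≡ 72 (mod 73)  [q = 2: ≢ 1 ✓]
45^24 ≡ 8 (mod 73)  [q = 3: ≢ 1 ✓]
All checks pass, so 45 has order 72 and is a primitive root modulo 73.

Yes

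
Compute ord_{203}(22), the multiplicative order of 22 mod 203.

Since 22 ∈ (Z/203Z)^×, its order divides φ(203) = φ(7·29) = (7−1)·(29−1) = 6·28 = 168 = 2^3 · 3 · 7.
Divisors of 168: 1, 2, 3, 4, 6, 7, 8, 12, 14, 21, 24, 28, 42, 56, 84, 168.
Evaluate successive powers at the divisors of 168:
22^1 ≡ 22 (mod 203)
22^2 ≡ 78 (mod 203)
22^3 ≡ 92 (mod 203)
22^4 ≡ 197 (mod 203)
22^6 ≡ 141 (mod 203)
22^7 ≡ 57 (mod 203)
22^8 ≡ 36 (mod 203)
22^12 ≡ 190 (mod 203)
22^14 ≡ 1 (mod 203) ✓
The smallest such exponent is 14, so the order of 22 is 14.

14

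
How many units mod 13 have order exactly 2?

1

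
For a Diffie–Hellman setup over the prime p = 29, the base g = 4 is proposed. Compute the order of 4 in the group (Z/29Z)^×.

ord(4) | φ(29) = 29 − 1 = 28 = 2^2 · 7.
Divisors of 28: 1, 2, 4, 7, 14, 28.
Evaluate successive powers at the divisors of 28:
4^1 ≡ 4
4^2 ≡ 16
4^4 ≡ 24
4^7 ≡ 28
4^14 ≡ 1
Therefore the multiplicative order of 4 modulo 29 is 14.

14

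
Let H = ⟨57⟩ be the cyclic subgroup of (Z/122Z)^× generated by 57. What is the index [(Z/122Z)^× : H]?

By Lagrange's theorem, ord_122(57) divides φ(122) = φ(2)·φ(61) = 1·60 = 60 = 2^2 · 3 · 5.
Divisors of 60: 1, 2, 3, 4, 5, 6, 10, 12, 15, 20, 30, 60.
Evaluate successive powers at the divisors of 60:
57^1 ≡ 57 (mod 122)
57^2 ≡ 77 (mod 122)
57^3 ≡ 119 (mod 122)
57^4 ≡ 73 (mod 122)
57^5 ≡ 13 (mod 122)
57^6 ≡ 9 (mod 122)
57^10 ≡ 47 (mod 122)
57^12 ≡ 81 (mod 122)
57^15 ≡ 1 (mod 122) ✓
The order of 57 is 15, so the subgroup it generates has 15 elements.
Index = |(Z/122Z)^×| / |⟨57⟩| = 60 / 15 = 4.

4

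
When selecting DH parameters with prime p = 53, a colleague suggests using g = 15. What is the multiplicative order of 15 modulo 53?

Since 15 ∈ (Z/53Z)^×, its order divides φ(53) = 53 − 1 = 52 = 2^2 · 13.
Divisors of 52: 1, 2, 4, 13, 26, 52.
Check 15^d mod 53 for each divisor in increasing order:
15^1 ≡ 15 (mod 53)
15^2 ≡ 13 (mod 53)
15^4 ≡ 10 (mod 53)
15^13 ≡ 1 (mod 53) ✓
Therefore the multiplicative order of 15 modulo 53 is 13.

13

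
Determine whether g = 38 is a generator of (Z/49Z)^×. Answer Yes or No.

Yes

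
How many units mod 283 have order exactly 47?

φ(283) = 283 − 1 = 282 = 2 · 3 · 47.
In a cyclic group of order 282, there are φ(d) elements of order d for each divisor d of 282, and zero for non-divisors.
47 | 282, and φ(47) = 47 − 1 = 46.

46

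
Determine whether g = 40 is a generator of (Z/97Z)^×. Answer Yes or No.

Yes

φ(97) = 97 − 1 = 96 = 2^5 · 3.
An element g generates (Z/97Z)^× iff g^(96/q) ≢ 1 (mod 97) for each prime q ∈ {2, 3}.
40^48 ≡ 96 (mod 97)  [q = 2: ≢ 1 ✓]
40^32 ≡ 35 (mod 97)  [q = 3: ≢ 1 ✓]
All checks pass, so 40 has order 96 and is a primitive root modulo 97.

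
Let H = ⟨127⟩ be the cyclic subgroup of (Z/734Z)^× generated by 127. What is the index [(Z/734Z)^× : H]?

ord(127) | φ(734) = φ(2)·φ(367) = 1·366 = 366 = 2 · 3 · 61.
Divisors of 366: 1, 2, 3, 6, 61, 122, 183, 366.
Test each divisor d:
127^1 ≡ 127 (mod 734)
127^2 ≡ 715 (mod 734)
127^3 ≡ 523 (mod 734)
127^6 ≡ 481 (mod 734)
127^61 ≡ 651 (mod 734)
127^122 ≡ 283 (mod 734)
127^183 ≡ 733 (mod 734)
127^366 ≡ 1 (mod 734) ✓
So ord_734(127) = 366, hence |⟨127⟩| = 366.
[(Z/734Z)^× : ⟨127⟩] = 366/366 = 1.

1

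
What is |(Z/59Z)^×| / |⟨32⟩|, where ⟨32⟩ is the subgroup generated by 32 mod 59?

1

By Lagrange's theorem, ord_59(32) divides φ(59) = 59 − 1 = 58 = 2 · 29.
Divisors of 58: 1, 2, 29, 58.
Test each divisor d:
32^1 ≡ 32 (mod 59)
32^2 ≡ 21 (mod 59)
32^29 ≡ 58 (mod 59)
32^58 ≡ 1 (mod 59) ✓
Thus |⟨32⟩| = ord(32) = 58.
[(Z/59Z)^× : ⟨32⟩] = 58/58 = 1.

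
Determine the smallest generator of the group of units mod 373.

φ(373) = 373 − 1 = 372 = 2^2 · 3 · 31.
g is a primitive root iff g^(372/q) ≢ 1 (mod 373) for each prime q ∈ {2, 3, 31}.
g = 2: 2^186 ≡ 372; 2^124 ≡ 284; 2^12 ≡ 366 — none is 1, so 2 is a primitive root.
The smallest primitive root modulo 373 is 2.

2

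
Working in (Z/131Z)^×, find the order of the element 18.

26

By Lagrange's theorem, ord_131(18) divides φ(131) = 131 − 1 = 130 = 2 · 5 · 13.
Divisors of 130: 1, 2, 5, 10, 13, 26, 65, 130.
Compute 18^d (mod 131) for the divisors d until we hit 1:
18^1 ≡ 18 (mod 131)
18^2 ≡ 62 (mod 131)
18^5 ≡ 24 (mod 131)
18^10 ≡ 52 (mod 131)
18^13 ≡ 130 (mod 131)
18^26 ≡ 1 (mod 131) ✓
So ord_131(18) = 26.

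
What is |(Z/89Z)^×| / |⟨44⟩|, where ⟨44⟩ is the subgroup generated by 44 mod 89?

ord(44) | φ(89) = 89 − 1 = 88 = 2^3 · 11.
Divisors of 88: 1, 2, 4, 8, 11, 22, 44, 88.
Compute 44^d (mod 89) for the divisors d until we hit 1:
44^1 ≡ 44 (mod 89)
44^2 ≡ 67 (mod 89)
44^4 ≡ 39 (mod 89)
44^8 ≡ 8 (mod 89)
44^11 ≡ 88 (mod 89)
44^22 ≡ 1 (mod 89) ✓
So ord_89(44) = 22, hence |⟨44⟩| = 22.
[(Z/89Z)^× : ⟨44⟩] = 88/22 = 4.

4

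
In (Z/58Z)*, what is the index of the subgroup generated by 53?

4

The order of 53 must divide φ(58) = φ(2)·φ(29) = 1·28 = 28 = 2^2 · 7.
Divisors of 28: 1, 2, 4, 7, 14, 28.
Test each divisor d:
53^1 ≡ 53 (mod 58)
53^2 ≡ 25 (mod 58)
53^4 ≡ 45 (mod 58)
53^7 ≡ 1 (mod 58) ✓
The order of 53 is 7, so the subgroup it generates has 7 elements.
[(Z/58Z)^× : ⟨53⟩] = 28/7 = 4.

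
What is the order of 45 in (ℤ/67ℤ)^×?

22

Since 45 ∈ (Z/67Z)^×, its order divides φ(67) = 67 − 1 = 66 = 2 · 3 · 11.
Divisors of 66: 1, 2, 3, 6, 11, 22, 33, 66.
Compute 45^d (mod 67) for the divisors d until we hit 1:
45^1 ≡ 45
45^2 ≡ 15
45^3 ≡ 5
45^6 ≡ 25
45^11 ≡ 66
45^22 ≡ 1
So ord_67(45) = 22.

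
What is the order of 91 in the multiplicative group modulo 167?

166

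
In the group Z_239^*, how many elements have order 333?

0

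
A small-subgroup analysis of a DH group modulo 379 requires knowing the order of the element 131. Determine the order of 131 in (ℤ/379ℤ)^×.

378

Since 131 ∈ (Z/379Z)^×, its order divides φ(379) = 379 − 1 = 378 = 2 · 3^3 · 7.
Divisors of 378: 1, 2, 3, 6, 7, 9, 14, 18, 21, 27, 42, 54, 63, 126, 189, 378.
Evaluate successive powers at the divisors of 378:
131^1 ≡ 131 (mod 379)
131^2 ≡ 106 (mod 379)
131^3 ≡ 242 (mod 379)
131^6 ≡ 198 (mod 379)
131^7 ≡ 166 (mod 379)
131^9 ≡ 162 (mod 379)
131^14 ≡ 268 (mod 379)
131^18 ≡ 93 (mod 379)
131^21 ≡ 145 (mod 379)
131^27 ≡ 285 (mod 379)
131^42 ≡ 180 (mod 379)
131^54 ≡ 119 (mod 379)
131^63 ≡ 328 (mod 379)
131^126 ≡ 327 (mod 379)
131^189 ≡ 378 (mod 379)
131^378 ≡ 1 (mod 379) ✓
So ord_379(131) = 378.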